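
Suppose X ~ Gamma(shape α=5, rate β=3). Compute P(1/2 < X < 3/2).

P(1/2 < X < 3/2) = ∫_{1/2}^{3/2} f(x) dx
where f(x) = \frac{81 x^{4} e^{- 3 x}}{8}
= \frac{-6131 + 563 e^{3}}{128 e^{\frac{9}{2}}}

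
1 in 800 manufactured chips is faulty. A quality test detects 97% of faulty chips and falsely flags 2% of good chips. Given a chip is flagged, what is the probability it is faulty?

Let D = the rare event, + = positive/flagged.
P(D) = 1/800
P(+|D) = 97/100
P(+|D') = 2/100 = 1/50
P(+) = P(+|D)P(D) + P(+|D')P(D')
     = \frac{97}{100} × \frac{1}{800} + \frac{1}{50} × \frac{799}{800}
     = \frac{339}{16000}
P(D|+) = P(+|D)P(D)/P(+) = \frac{97}{1695}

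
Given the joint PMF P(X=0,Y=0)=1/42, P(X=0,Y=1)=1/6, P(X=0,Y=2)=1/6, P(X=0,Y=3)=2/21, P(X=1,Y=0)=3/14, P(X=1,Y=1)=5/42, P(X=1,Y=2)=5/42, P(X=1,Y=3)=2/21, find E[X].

First find marginal of X:
P(X=0) = 19/42
P(X=1) = 23/42
E[X] = 0 × 19/42 + 1 × 23/42 = 23/42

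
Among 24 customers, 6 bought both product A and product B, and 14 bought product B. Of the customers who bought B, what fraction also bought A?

P(A ∩ B) = 6/24 = 1/4
P(B) = 14/24 = 7/12
P(A|B) = P(A ∩ B) / P(B) = (1/4) / (7/12) = 3/7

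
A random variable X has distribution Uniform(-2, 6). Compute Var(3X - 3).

For X ~ Uniform(-2, 6):
Var(X) = \frac{16}{3}
Var(3X - 3) = (3)² × Var(X) = 9 × \frac{16}{3} = 48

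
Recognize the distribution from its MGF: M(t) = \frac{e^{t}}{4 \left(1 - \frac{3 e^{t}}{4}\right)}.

The MGF M(t) = \frac{e^{t}}{4 \left(1 - \frac{3 e^{t}}{4}\right)} is the standard form for the Geometric distribution.
Comparing with the known MGF formula identifies: Geometric(p=1/4), X = trial number of first success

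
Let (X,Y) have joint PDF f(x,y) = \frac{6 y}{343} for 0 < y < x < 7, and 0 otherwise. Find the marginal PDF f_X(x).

f_X(x) = ∫_0^x \frac{6 y}{343} dy = \frac{3 x^{2}}{343}
for 0 < x < 7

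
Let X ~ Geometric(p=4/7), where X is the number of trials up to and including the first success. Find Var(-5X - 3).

For X ~ Geometric(p=4/7), where X is the number of trials up to and including the first success:
Var(X) = \frac{21}{16}
Var(-5X - 3) = (-5)² × Var(X) = 25 × \frac{21}{16} = \frac{525}{16}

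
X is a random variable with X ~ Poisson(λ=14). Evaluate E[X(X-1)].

E[X(X-1)] = E[X² - X] = E[X²] - E[X]
E[X] = 14
E[X²] = Var(X) + (E[X])² = 14 + (14)² = 210
E[X(X-1)] = 210 - 14 = 196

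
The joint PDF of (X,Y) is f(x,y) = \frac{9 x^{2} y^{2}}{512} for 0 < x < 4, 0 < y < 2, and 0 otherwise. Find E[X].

f_X(x) = ∫_0^2 \frac{9 x^{2} y^{2}}{512} dy = \frac{3 x^{2}}{64}
E[X] = ∫_0^4 x × (\frac{3 x^{2}}{64}) dx = 3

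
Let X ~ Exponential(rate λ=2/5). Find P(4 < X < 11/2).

P(4 < X < 11/2) = ∫_{4}^{11/2} f(x) dx
where f(x) = \frac{2 e^{- \frac{2 x}{5}}}{5}
= - \frac{1 - e^{\frac{3}{5}}}{e^{\frac{11}{5}}}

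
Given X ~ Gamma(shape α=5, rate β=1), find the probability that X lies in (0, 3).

P(0 < X < 3) = ∫_{0}^{3} f(x) dx
where f(x) = \frac{x^{4} e^{- x}}{24}
= 1 - \frac{131}{8 e^{3}}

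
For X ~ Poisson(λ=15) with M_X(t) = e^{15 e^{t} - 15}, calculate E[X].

To find E[X], compute M^(1)(0):
M^(1)(t) = 15 e^{t} e^{15 e^{t} - 15}
M^(1)(0) = 15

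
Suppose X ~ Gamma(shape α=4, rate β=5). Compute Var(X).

For X ~ Gamma(shape α=4, rate β=5):
Var(X) = \frac{4}{25}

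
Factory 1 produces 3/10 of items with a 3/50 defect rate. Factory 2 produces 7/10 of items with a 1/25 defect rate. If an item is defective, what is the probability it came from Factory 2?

Using Bayes' theorem:
P(F1) = 3/10, P(D|F1) = 3/50
P(F2) = 7/10, P(D|F2) = 1/25
P(D) = P(D|F1)P(F1) + P(D|F2)P(F2)
     = \frac{23}{500}
P(F2|D) = P(D|F2)P(F2) / P(D)
= \frac{14}{23}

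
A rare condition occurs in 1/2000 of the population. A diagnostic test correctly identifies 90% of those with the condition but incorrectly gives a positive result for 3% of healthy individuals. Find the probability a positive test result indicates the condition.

Let D = the rare event, + = positive/flagged.
P(D) = 1/2000
P(+|D) = 90/100 = 9/10
P(+|D') = 3/100
P(+) = P(+|D)P(D) + P(+|D')P(D')
     = \frac{9}{10} × \frac{1}{2000} + \frac{3}{100} × \frac{1999}{2000}
     = \frac{6087}{200000}
P(D|+) = P(+|D)P(D)/P(+) = \frac{30}{2029}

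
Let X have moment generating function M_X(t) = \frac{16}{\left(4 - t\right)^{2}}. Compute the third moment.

To find E[X^3], compute M^(3)(0):
M^(1)(t) = \frac{32}{\left(4 - t\right)^{3}}
M^(2)(t) = \frac{96}{\left(4 - t\right)^{4}}
M^(3)(t) = \frac{384}{\left(4 - t\right)^{5}}
M^(3)(0) = \frac{3}{8}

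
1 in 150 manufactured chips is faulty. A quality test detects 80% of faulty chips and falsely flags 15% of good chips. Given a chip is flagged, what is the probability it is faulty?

Let D = the rare event, + = positive/flagged.
P(D) = 1/150
P(+|D) = 80/100 = 4/5
P(+|D') = 15/100 = 3/20
P(+) = P(+|D)P(D) + P(+|D')P(D')
     = \frac{4}{5} × \frac{1}{150} + \frac{3}{20} × \frac{149}{150}
     = \frac{463}{3000}
P(D|+) = P(+|D)P(D)/P(+) = \frac{16}{463}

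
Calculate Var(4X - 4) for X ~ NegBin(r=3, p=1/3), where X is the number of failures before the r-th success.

For X ~ NegBin(r=3, p=1/3), where X is the number of failures before the r-th success:
Var(X) = 18
Var(4X - 4) = (4)² × Var(X) = 16 × 18 = 288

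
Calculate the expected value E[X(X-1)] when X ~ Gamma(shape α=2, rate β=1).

E[X(X-1)] = E[X² - X] = E[X²] - E[X]
E[X] = 2
E[X²] = Var(X) + (E[X])² = 2 + (2)² = 6
E[X(X-1)] = 6 - 2 = 4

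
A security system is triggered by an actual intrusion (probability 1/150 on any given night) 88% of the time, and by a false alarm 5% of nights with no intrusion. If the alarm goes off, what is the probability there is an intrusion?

Let D = the rare event, + = positive/flagged.
P(D) = 1/150
P(+|D) = 88/100 = 22/25
P(+|D') = 5/100 = 1/20
P(+) = P(+|D)P(D) + P(+|D')P(D')
     = \frac{22}{25} × \frac{1}{150} + \frac{1}{20} × \frac{149}{150}
     = \frac{833}{15000}
P(D|+) = P(+|D)P(D)/P(+) = \frac{88}{833}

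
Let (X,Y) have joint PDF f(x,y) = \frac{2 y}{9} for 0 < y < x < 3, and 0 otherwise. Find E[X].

f_X(x) = ∫_0^x \frac{2 y}{9} dy = \frac{x^{2}}{9}
E[X] = ∫_0^3 x × (\frac{x^{2}}{9}) dx = \frac{9}{4}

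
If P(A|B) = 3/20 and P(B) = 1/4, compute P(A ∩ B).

By definition, P(A|B) = P(A ∩ B) / P(B)
So P(A ∩ B) = P(A|B) × P(B)
= 3/20 × 1/4
= 3/80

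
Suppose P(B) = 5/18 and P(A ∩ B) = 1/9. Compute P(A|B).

P(A|B) = P(A ∩ B) / P(B)
= (1/9) / (5/18)
= 2/5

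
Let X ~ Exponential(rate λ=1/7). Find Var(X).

For X ~ Exponential(rate λ=1/7):
Var(X) = 49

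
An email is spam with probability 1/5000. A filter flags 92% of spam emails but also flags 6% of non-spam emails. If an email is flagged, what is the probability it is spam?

Let D = the rare event, + = positive/flagged.
P(D) = 1/5000
P(+|D) = 92/100 = 23/25
P(+|D') = 6/100 = 3/50
P(+) = P(+|D)P(D) + P(+|D')P(D')
     = \frac{23}{25} × \frac{1}{5000} + \frac{3}{50} × \frac{4999}{5000}
     = \frac{15043}{250000}
P(D|+) = P(+|D)P(D)/P(+) = \frac{46}{15043}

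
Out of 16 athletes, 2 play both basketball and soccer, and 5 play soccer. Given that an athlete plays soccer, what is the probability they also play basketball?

P(A ∩ B) = 2/16 = 1/8
P(B) = 5/16
P(A|B) = P(A ∩ B) / P(B) = (1/8) / (5/16) = 2/5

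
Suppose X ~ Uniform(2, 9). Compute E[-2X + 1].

For X ~ Uniform(2, 9):
E[X] = \frac{11}{2}
E[-2X + 1] = -2 × E[X] + 1 = -10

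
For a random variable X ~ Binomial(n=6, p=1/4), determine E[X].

For X ~ Binomial(n=6, p=1/4), the expected value is:
E[X] = \frac{3}{2}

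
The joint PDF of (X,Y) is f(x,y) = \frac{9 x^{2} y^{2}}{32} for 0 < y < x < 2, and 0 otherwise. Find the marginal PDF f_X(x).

f_X(x) = ∫_0^x \frac{9 x^{2} y^{2}}{32} dy = \frac{3 x^{5}}{32}
for 0 < x < 2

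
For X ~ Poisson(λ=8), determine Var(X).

For X ~ Poisson(λ=8):
Var(X) = 8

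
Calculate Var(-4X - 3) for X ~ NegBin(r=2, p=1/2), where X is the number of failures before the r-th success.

For X ~ NegBin(r=2, p=1/2), where X is the number of failures before the r-th success:
Var(X) = 4
Var(-4X - 3) = (-4)² × Var(X) = 16 × 4 = 64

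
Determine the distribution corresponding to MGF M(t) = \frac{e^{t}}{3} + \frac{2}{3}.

The MGF M(t) = \frac{e^{t}}{3} + \frac{2}{3} is the standard form for the Bernoulli distribution.
Comparing with the known MGF formula identifies: Bernoulli(p=1/3)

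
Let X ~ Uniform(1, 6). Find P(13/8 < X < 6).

P(13/8 < X < 6) = ∫_{13/8}^{6} f(x) dx
where f(x) = \frac{1}{5}
= \frac{7}{8}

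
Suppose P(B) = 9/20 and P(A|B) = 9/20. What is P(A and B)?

By definition, P(A|B) = P(A ∩ B) / P(B)
So P(A ∩ B) = P(A|B) × P(B)
= 9/20 × 9/20
= 81/400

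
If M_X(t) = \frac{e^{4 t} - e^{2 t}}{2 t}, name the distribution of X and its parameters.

The MGF M(t) = \frac{e^{4 t} - e^{2 t}}{2 t} is the standard form for the Uniform distribution.
Comparing with the known MGF formula identifies: Uniform(2, 4)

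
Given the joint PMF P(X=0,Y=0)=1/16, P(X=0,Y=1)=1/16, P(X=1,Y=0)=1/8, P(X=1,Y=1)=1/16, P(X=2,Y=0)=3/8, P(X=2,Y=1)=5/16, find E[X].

First find marginal of X:
P(X=0) = 1/8
P(X=1) = 3/16
P(X=2) = 11/16
E[X] = 0 × 1/8 + 1 × 3/16 + 2 × 11/16 = 25/16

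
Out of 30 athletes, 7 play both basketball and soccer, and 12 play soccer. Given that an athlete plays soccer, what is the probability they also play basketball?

P(A ∩ B) = 7/30
P(B) = 12/30 = 2/5
P(A|B) = P(A ∩ B) / P(B) = (7/30) / (2/5) = 7/12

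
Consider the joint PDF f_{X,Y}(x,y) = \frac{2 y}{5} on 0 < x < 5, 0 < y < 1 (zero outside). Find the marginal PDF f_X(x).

f_X(x) = ∫_0^1 f(x,y) dy
= ∫_0^1 \frac{2 y}{5} dy
= \frac{1}{5} for 0 < x < 5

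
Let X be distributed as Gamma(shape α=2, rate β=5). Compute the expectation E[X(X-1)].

E[X(X-1)] = E[X² - X] = E[X²] - E[X]
E[X] = \frac{2}{5}
E[X²] = Var(X) + (E[X])² = \frac{2}{25} + (\frac{2}{5})² = \frac{6}{25}
E[X(X-1)] = \frac{6}{25} - \frac{2}{5} = - \frac{4}{25}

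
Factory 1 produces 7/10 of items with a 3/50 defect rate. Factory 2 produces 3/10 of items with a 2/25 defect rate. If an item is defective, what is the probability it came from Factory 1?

Using Bayes' theorem:
P(F1) = 7/10, P(D|F1) = 3/50
P(F2) = 3/10, P(D|F2) = 2/25
P(D) = P(D|F1)P(F1) + P(D|F2)P(F2)
     = \frac{33}{500}
P(F1|D) = P(D|F1)P(F1) / P(D)
= \frac{7}{11}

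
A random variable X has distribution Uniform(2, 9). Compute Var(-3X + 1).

For X ~ Uniform(2, 9):
Var(X) = \frac{49}{12}
Var(-3X + 1) = (-3)² × Var(X) = 9 × \frac{49}{12} = \frac{147}{4}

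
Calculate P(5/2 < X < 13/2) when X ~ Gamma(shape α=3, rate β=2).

P(5/2 < X < 13/2) = ∫_{5/2}^{13/2} f(x) dx
where f(x) = 4 x^{2} e^{- 2 x}
= \frac{-197 + 37 e^{8}}{2 e^{13}}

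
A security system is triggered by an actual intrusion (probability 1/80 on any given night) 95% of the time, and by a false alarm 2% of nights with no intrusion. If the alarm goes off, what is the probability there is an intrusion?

Let D = the rare event, + = positive/flagged.
P(D) = 1/80
P(+|D) = 95/100 = 19/20
P(+|D') = 2/100 = 1/50
P(+) = P(+|D)P(D) + P(+|D')P(D')
     = \frac{19}{20} × \frac{1}{80} + \frac{1}{50} × \frac{79}{80}
     = \frac{253}{8000}
P(D|+) = P(+|D)P(D)/P(+) = \frac{95}{253}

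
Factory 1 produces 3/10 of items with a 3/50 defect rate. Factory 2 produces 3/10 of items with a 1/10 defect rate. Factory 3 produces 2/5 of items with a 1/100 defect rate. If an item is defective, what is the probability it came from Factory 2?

Using Bayes' theorem:
P(F1) = 3/10, P(D|F1) = 3/50
P(F2) = 3/10, P(D|F2) = 1/10
P(F3) = 2/5, P(D|F3) = 1/100
P(D) = P(D|F1)P(F1) + P(D|F2)P(F2) + P(D|F3)P(F3)
     = \frac{13}{250}
P(F2|D) = P(D|F2)P(F2) / P(D)
= \frac{15}{26}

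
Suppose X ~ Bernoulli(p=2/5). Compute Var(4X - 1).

For X ~ Bernoulli(p=2/5):
Var(X) = \frac{6}{25}
Var(4X - 1) = (4)² × Var(X) = 16 × \frac{6}{25} = \frac{96}{25}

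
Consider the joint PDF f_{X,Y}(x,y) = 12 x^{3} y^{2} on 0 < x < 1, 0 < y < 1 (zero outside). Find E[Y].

E[Y] = ∫_0^1 ∫_0^1 y × f(x,y) dx dy
= \frac{3}{4}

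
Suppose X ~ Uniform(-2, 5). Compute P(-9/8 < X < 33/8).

P(-9/8 < X < 33/8) = ∫_{-9/8}^{33/8} f(x) dx
where f(x) = \frac{1}{7}
= \frac{3}{4}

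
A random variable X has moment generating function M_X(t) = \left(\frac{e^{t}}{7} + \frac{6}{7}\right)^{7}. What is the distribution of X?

The MGF M(t) = \left(\frac{e^{t}}{7} + \frac{6}{7}\right)^{7} is the standard form for the Binomial distribution.
Comparing with the known MGF formula identifies: Binomial(n=7, p=1/7)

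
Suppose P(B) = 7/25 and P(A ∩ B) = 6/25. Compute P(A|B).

P(A|B) = P(A ∩ B) / P(B)
= (6/25) / (7/25)
= 6/7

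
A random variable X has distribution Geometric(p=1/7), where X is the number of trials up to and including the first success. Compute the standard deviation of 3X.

For X ~ Geometric(p=1/7), where X is the number of trials up to and including the first success:
Var(X) = 42
SD(X) = √(Var(X)) = √(42) = \sqrt{42}
SD(3X) = |3| × SD(X) = 3 × \sqrt{42} = 3 \sqrt{42}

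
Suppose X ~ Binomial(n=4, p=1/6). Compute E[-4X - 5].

For X ~ Binomial(n=4, p=1/6):
E[X] = \frac{2}{3}
E[-4X - 5] = -4 × E[X] - 5 = - \frac{23}{3}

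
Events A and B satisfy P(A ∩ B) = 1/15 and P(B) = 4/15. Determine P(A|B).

P(A|B) = P(A ∩ B) / P(B)
= (1/15) / (4/15)
= 1/4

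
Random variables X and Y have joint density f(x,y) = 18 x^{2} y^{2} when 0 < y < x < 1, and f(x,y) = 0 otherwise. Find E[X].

f_X(x) = ∫_0^x 18 x^{2} y^{2} dy = 6 x^{5}
E[X] = ∫_0^1 x × (6 x^{5}) dx = \frac{6}{7}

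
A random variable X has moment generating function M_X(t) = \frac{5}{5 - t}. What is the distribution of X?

The MGF M(t) = \frac{5}{5 - t} is the standard form for the Exponential distribution.
Comparing with the known MGF formula identifies: Exponential(rate λ=5)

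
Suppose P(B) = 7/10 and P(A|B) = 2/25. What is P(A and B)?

By definition, P(A|B) = P(A ∩ B) / P(B)
So P(A ∩ B) = P(A|B) × P(B)
= 2/25 × 7/10
= 7/125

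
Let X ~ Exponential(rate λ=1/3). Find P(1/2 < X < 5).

P(1/2 < X < 5) = ∫_{1/2}^{5} f(x) dx
where f(x) = \frac{e^{- \frac{x}{3}}}{3}
= - \frac{1}{e^{\frac{5}{3}}} + e^{- \frac{1}{6}}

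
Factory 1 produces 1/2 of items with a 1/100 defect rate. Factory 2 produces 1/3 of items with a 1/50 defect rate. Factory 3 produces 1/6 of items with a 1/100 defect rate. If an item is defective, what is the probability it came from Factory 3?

Using Bayes' theorem:
P(F1) = 1/2, P(D|F1) = 1/100
P(F2) = 1/3, P(D|F2) = 1/50
P(F3) = 1/6, P(D|F3) = 1/100
P(D) = P(D|F1)P(F1) + P(D|F2)P(F2) + P(D|F3)P(F3)
     = \frac{1}{75}
P(F3|D) = P(D|F3)P(F3) / P(D)
= \frac{1}{8}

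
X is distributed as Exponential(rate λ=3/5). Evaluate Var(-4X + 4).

For X ~ Exponential(rate λ=3/5):
Var(X) = \frac{25}{9}
Var(-4X + 4) = (-4)² × Var(X) = 16 × \frac{25}{9} = \frac{400}{9}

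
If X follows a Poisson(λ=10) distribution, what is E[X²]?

Using the identity E[X²] = Var(X) + (E[X])²:
E[X] = 10
Var(X) = 10
E[X²] = 10 + (10)²
= 110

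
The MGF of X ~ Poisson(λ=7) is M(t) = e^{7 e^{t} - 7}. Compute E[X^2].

To find E[X^2], compute M^(2)(0):
M^(1)(t) = 7 e^{t} e^{7 e^{t} - 7}
M^(2)(t) = 49 e^{2 t} e^{7 e^{t} - 7} + 7 e^{t} e^{7 e^{t} - 7}
M^(2)(0) = 56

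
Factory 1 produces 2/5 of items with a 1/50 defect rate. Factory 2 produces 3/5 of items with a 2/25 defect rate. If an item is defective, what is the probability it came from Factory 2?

Using Bayes' theorem:
P(F1) = 2/5, P(D|F1) = 1/50
P(F2) = 3/5, P(D|F2) = 2/25
P(D) = P(D|F1)P(F1) + P(D|F2)P(F2)
     = \frac{7}{125}
P(F2|D) = P(D|F2)P(F2) / P(D)
= \frac{6}{7}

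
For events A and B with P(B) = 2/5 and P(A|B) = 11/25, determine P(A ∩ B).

By definition, P(A|B) = P(A ∩ B) / P(B)
So P(A ∩ B) = P(A|B) × P(B)
= 11/25 × 2/5
= 22/125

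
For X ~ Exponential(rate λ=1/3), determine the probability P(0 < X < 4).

P(0 < X < 4) = ∫_{0}^{4} f(x) dx
where f(x) = \frac{e^{- \frac{x}{3}}}{3}
= 1 - e^{- \frac{4}{3}}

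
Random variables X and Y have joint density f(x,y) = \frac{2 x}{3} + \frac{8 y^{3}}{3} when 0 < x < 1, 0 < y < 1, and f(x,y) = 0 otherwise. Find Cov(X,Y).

E[XY] = ∫∫ xy × f(x,y) dx dy = \frac{17}{45}
E[X] = \frac{5}{9}
E[Y] = \frac{7}{10}
Cov(X,Y) = E[XY] - E[X]E[Y] = - \frac{1}{90}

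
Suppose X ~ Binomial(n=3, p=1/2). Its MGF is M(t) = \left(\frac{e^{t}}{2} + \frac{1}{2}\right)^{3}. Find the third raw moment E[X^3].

To find E[X^3], compute M^(3)(0):
M^(1)(t) = \frac{3 \left(\frac{e^{t}}{2} + \frac{1}{2}\right)^{2} e^{t}}{2}
M^(2)(t) = \frac{3 \left(\frac{e^{t}}{2} + \frac{1}{2}\right)^{2} e^{t}}{2} + \frac{3 \left(\frac{e^{t}}{2} + \frac{1}{2}\right) e^{2 t}}{2}
M^(3)(t) = \frac{3 \left(\frac{e^{t}}{2} + \frac{1}{2}\right)^{2} e^{t}}{2} + \frac{9 \left(\frac{e^{t}}{2} + \frac{1}{2}\right) e^{2 t}}{2} + \frac{3 e^{3 t}}{4}
M^(3)(0) = \frac{27}{4}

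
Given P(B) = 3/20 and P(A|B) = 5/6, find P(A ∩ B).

By definition, P(A|B) = P(A ∩ B) / P(B)
So P(A ∩ B) = P(A|B) × P(B)
= 5/6 × 3/20
= 1/8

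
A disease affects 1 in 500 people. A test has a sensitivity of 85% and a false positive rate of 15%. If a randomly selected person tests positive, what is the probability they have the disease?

Let D = the rare event, + = positive/flagged.
P(D) = 1/500
P(+|D) = 85/100 = 17/20
P(+|D') = 15/100 = 3/20
P(+) = P(+|D)P(D) + P(+|D')P(D')
     = \frac{17}{20} × \frac{1}{500} + \frac{3}{20} × \frac{499}{500}
     = \frac{757}{5000}
P(D|+) = P(+|D)P(D)/P(+) = \frac{17}{1514}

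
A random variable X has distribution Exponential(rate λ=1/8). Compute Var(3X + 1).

For X ~ Exponential(rate λ=1/8):
Var(X) = 64
Var(3X + 1) = (3)² × Var(X) = 9 × 64 = 576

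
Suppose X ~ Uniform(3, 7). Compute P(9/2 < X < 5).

P(9/2 < X < 5) = ∫_{9/2}^{5} f(x) dx
where f(x) = \frac{1}{4}
= \frac{1}{8}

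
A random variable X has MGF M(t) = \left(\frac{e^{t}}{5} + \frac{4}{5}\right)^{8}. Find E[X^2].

To find E[X^2], compute M^(2)(0):
M^(1)(t) = \frac{8 \left(\frac{e^{t}}{5} + \frac{4}{5}\right)^{7} e^{t}}{5}
M^(2)(t) = \frac{8 \left(\frac{e^{t}}{5} + \frac{4}{5}\right)^{7} e^{t}}{5} + \frac{56 \left(\frac{e^{t}}{5} + \frac{4}{5}\right)^{6} e^{2 t}}{25}
M^(2)(0) = \frac{96}{25}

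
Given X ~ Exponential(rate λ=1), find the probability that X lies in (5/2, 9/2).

P(5/2 < X < 9/2) = ∫_{5/2}^{9/2} f(x) dx
where f(x) = e^{- x}
= - \frac{1 - e^{2}}{e^{\frac{9}{2}}}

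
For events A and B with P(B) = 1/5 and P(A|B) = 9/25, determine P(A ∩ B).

By definition, P(A|B) = P(A ∩ B) / P(B)
So P(A ∩ B) = P(A|B) × P(B)
= 9/25 × 1/5
= 9/125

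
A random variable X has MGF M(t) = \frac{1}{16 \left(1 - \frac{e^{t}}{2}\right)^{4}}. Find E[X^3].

To find E[X^3], compute M^(3)(0):
M^(1)(t) = \frac{e^{t}}{8 \left(1 - \frac{e^{t}}{2}\right)^{5}}
M^(2)(t) = \frac{e^{t}}{8 \left(1 - \frac{e^{t}}{2}\right)^{5}} + \frac{5 e^{2 t}}{16 \left(1 - \frac{e^{t}}{2}\right)^{6}}
M^(3)(t) = \frac{e^{t}}{8 \left(1 - \frac{e^{t}}{2}\right)^{5}} + \frac{15 e^{2 t}}{16 \left(1 - \frac{e^{t}}{2}\right)^{6}} + \frac{15 e^{3 t}}{16 \left(1 - \frac{e^{t}}{2}\right)^{7}}
M^(3)(0) = 184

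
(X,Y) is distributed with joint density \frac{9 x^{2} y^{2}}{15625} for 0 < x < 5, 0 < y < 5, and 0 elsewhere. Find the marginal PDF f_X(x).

f_X(x) = ∫_0^5 f(x,y) dy
= ∫_0^5 \frac{9 x^{2} y^{2}}{15625} dy
= \frac{3 x^{2}}{125} for 0 < x < 5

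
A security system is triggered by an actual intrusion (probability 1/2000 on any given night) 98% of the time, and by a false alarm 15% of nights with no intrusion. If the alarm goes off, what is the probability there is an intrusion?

Let D = the rare event, + = positive/flagged.
P(D) = 1/2000
P(+|D) = 98/100 = 49/50
P(+|D') = 15/100 = 3/20
P(+) = P(+|D)P(D) + P(+|D')P(D')
     = \frac{49}{50} × \frac{1}{2000} + \frac{3}{20} × \frac{1999}{2000}
     = \frac{30083}{200000}
P(D|+) = P(+|D)P(D)/P(+) = \frac{98}{30083}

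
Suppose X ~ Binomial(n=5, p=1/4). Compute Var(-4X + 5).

For X ~ Binomial(n=5, p=1/4):
Var(X) = \frac{15}{16}
Var(-4X + 5) = (-4)² × Var(X) = 16 × \frac{15}{16} = 15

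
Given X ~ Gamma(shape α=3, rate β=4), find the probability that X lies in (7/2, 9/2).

P(7/2 < X < 9/2) = ∫_{7/2}^{9/2} f(x) dx
where f(x) = 32 x^{2} e^{- 4 x}
= \frac{-181 + 113 e^{4}}{e^{18}}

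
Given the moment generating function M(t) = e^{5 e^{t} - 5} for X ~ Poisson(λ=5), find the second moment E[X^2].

To find E[X^2], compute M^(2)(0):
M^(1)(t) = 5 e^{t} e^{5 e^{t} - 5}
M^(2)(t) = 25 e^{2 t} e^{5 e^{t} - 5} + 5 e^{t} e^{5 e^{t} - 5}
M^(2)(0) = 30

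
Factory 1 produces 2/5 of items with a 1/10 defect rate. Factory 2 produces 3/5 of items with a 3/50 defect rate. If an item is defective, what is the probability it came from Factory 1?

Using Bayes' theorem:
P(F1) = 2/5, P(D|F1) = 1/10
P(F2) = 3/5, P(D|F2) = 3/50
P(D) = P(D|F1)P(F1) + P(D|F2)P(F2)
     = \frac{19}{250}
P(F1|D) = P(D|F1)P(F1) / P(D)
= \frac{10}{19}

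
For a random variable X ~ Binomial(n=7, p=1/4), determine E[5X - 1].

For X ~ Binomial(n=7, p=1/4):
E[X] = \frac{7}{4}
E[5X - 1] = 5 × E[X] - 1 = \frac{31}{4}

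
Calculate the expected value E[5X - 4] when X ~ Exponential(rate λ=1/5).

For X ~ Exponential(rate λ=1/5):
E[X] = 5
E[5X - 4] = 5 × E[X] - 4 = 21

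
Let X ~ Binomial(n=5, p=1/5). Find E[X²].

Using the identity E[X²] = Var(X) + (E[X])²:
E[X] = 1
Var(X) = \frac{4}{5}
E[X²] = \frac{4}{5} + (1)²
= \frac{9}{5}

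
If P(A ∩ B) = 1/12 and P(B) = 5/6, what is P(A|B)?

P(A|B) = P(A ∩ B) / P(B)
= (1/12) / (5/6)
= 1/10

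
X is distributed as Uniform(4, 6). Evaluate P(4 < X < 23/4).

P(4 < X < 23/4) = ∫_{4}^{23/4} f(x) dx
where f(x) = \frac{1}{2}
= \frac{7}{8}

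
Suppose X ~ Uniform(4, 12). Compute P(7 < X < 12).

P(7 < X < 12) = ∫_{7}^{12} f(x) dx
where f(x) = \frac{1}{8}
= \frac{5}{8}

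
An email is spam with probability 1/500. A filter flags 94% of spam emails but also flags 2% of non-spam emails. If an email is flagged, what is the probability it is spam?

Let D = the rare event, + = positive/flagged.
P(D) = 1/500
P(+|D) = 94/100 = 47/50
P(+|D') = 2/100 = 1/50
P(+) = P(+|D)P(D) + P(+|D')P(D')
     = \frac{47}{50} × \frac{1}{500} + \frac{1}{50} × \frac{499}{500}
     = \frac{273}{12500}
P(D|+) = P(+|D)P(D)/P(+) = \frac{47}{546}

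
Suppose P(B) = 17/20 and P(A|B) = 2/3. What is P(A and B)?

By definition, P(A|B) = P(A ∩ B) / P(B)
So P(A ∩ B) = P(A|B) × P(B)
= 2/3 × 17/20
= 17/30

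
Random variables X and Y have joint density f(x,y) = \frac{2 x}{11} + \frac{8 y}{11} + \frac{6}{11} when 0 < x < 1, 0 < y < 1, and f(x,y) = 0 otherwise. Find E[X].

E[X] = ∫_0^1 ∫_0^1 x × f(x,y) dy dx
= ∫_0^1 ∫_0^1 x × (\frac{2 x}{11} + \frac{8 y}{11} + \frac{6}{11}) dy dx
= \frac{17}{33}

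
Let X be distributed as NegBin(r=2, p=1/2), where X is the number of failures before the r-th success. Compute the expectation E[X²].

Using the identity E[X²] = Var(X) + (E[X])²:
E[X] = 2
Var(X) = 4
E[X²] = 4 + (2)²
= 8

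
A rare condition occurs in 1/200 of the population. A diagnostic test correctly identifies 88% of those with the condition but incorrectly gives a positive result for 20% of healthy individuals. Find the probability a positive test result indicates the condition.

Let D = the rare event, + = positive/flagged.
P(D) = 1/200
P(+|D) = 88/100 = 22/25
P(+|D') = 20/100 = 1/5
P(+) = P(+|D)P(D) + P(+|D')P(D')
     = \frac{22}{25} × \frac{1}{200} + \frac{1}{5} × \frac{199}{200}
     = \frac{1017}{5000}
P(D|+) = P(+|D)P(D)/P(+) = \frac{22}{1017}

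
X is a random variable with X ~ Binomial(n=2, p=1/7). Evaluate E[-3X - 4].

For X ~ Binomial(n=2, p=1/7):
E[X] = \frac{2}{7}
E[-3X - 4] = -3 × E[X] - 4 = - \frac{34}{7}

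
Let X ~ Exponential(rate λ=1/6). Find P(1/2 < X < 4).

P(1/2 < X < 4) = ∫_{1/2}^{4} f(x) dx
where f(x) = \frac{e^{- \frac{x}{6}}}{6}
= - \frac{1}{e^{\frac{2}{3}}} + e^{- \frac{1}{12}}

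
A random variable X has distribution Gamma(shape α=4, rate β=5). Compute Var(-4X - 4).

For X ~ Gamma(shape α=4, rate β=5):
Var(X) = \frac{4}{25}
Var(-4X - 4) = (-4)² × Var(X) = 16 × \frac{4}{25} = \frac{64}{25}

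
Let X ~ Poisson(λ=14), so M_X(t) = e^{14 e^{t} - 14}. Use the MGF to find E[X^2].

To find E[X^2], compute M^(2)(0):
M^(1)(t) = 14 e^{t} e^{14 e^{t} - 14}
M^(2)(t) = 196 e^{2 t} e^{14 e^{t} - 14} + 14 e^{t} e^{14 e^{t} - 14}
M^(2)(0) = 210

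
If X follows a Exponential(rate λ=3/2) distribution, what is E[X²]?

Using the identity E[X²] = Var(X) + (E[X])²:
E[X] = \frac{2}{3}
Var(X) = \frac{4}{9}
E[X²] = \frac{4}{9} + (\frac{2}{3})²
= \frac{8}{9}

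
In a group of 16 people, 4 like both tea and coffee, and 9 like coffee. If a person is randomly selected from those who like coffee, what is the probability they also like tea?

P(A ∩ B) = 4/16 = 1/4
P(B) = 9/16
P(A|B) = P(A ∩ B) / P(B) = (1/4) / (9/16) = 4/9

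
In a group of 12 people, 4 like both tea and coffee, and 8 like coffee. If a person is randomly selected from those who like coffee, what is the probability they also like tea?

P(A ∩ B) = 4/12 = 1/3
P(B) = 8/12 = 2/3
P(A|B) = P(A ∩ B) / P(B) = (1/3) / (2/3) = 1/2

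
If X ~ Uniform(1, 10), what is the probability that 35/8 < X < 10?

P(35/8 < X < 10) = ∫_{35/8}^{10} f(x) dx
where f(x) = \frac{1}{9}
= \frac{5}{8}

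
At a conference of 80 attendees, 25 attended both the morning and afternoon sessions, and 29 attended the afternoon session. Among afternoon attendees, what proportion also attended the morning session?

P(A ∩ B) = 25/80 = 5/16
P(B) = 29/80
P(A|B) = P(A ∩ B) / P(B) = (5/16) / (29/80) = 25/29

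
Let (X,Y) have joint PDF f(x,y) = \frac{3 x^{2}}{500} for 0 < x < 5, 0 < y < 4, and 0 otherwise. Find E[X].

f_X(x) = ∫_0^4 \frac{3 x^{2}}{500} dy = \frac{3 x^{2}}{125}
E[X] = ∫_0^5 x × (\frac{3 x^{2}}{125}) dx = \frac{15}{4}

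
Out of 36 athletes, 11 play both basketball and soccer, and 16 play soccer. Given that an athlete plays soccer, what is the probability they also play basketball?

P(A ∩ B) = 11/36
P(B) = 16/36 = 4/9
P(A|B) = P(A ∩ B) / P(B) = (11/36) / (4/9) = 11/16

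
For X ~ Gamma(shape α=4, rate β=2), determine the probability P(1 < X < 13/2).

P(1 < X < 13/2) = ∫_{1}^{13/2} f(x) dx
where f(x) = \frac{8 x^{3} e^{- 2 x}}{3}
= \frac{-1394 + 19 e^{11}}{3 e^{13}}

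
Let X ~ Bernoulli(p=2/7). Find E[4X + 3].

For X ~ Bernoulli(p=2/7):
E[X] = \frac{2}{7}
E[4X + 3] = 4 × E[X] + 3 = \frac{29}{7}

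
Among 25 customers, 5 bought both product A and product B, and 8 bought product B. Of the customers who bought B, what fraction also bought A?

P(A ∩ B) = 5/25 = 1/5
P(B) = 8/25
P(A|B) = P(A ∩ B) / P(B) = (1/5) / (8/25) = 5/8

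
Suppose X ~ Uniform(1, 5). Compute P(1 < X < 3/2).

P(1 < X < 3/2) = ∫_{1}^{3/2} f(x) dx
where f(x) = \frac{1}{4}
= \frac{1}{8}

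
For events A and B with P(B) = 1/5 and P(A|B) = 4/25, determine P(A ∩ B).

By definition, P(A|B) = P(A ∩ B) / P(B)
So P(A ∩ B) = P(A|B) × P(B)
= 4/25 × 1/5
= 4/125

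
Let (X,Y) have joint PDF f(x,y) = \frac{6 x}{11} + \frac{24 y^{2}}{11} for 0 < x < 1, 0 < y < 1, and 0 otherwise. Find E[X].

E[X] = ∫_0^1 ∫_0^1 x × f(x,y) dy dx
= ∫_0^1 ∫_0^1 x × (\frac{6 x}{11} + \frac{24 y^{2}}{11}) dy dx
= \frac{6}{11}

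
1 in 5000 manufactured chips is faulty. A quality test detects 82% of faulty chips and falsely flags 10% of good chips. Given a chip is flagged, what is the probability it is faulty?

Let D = the rare event, + = positive/flagged.
P(D) = 1/5000
P(+|D) = 82/100 = 41/50
P(+|D') = 10/100 = 1/10
P(+) = P(+|D)P(D) + P(+|D')P(D')
     = \frac{41}{50} × \frac{1}{5000} + \frac{1}{10} × \frac{4999}{5000}
     = \frac{6259}{62500}
P(D|+) = P(+|D)P(D)/P(+) = \frac{41}{25036}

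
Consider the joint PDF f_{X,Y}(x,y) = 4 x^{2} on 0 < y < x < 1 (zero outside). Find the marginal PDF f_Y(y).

f_Y(y) = ∫_y^1 4 x^{2} dx = \frac{4}{3} - \frac{4 y^{3}}{3}
for 0 < y < 1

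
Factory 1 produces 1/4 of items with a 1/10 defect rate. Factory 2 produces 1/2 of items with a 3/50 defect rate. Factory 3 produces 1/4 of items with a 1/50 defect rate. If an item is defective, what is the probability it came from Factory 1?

Using Bayes' theorem:
P(F1) = 1/4, P(D|F1) = 1/10
P(F2) = 1/2, P(D|F2) = 3/50
P(F3) = 1/4, P(D|F3) = 1/50
P(D) = P(D|F1)P(F1) + P(D|F2)P(F2) + P(D|F3)P(F3)
     = \frac{3}{50}
P(F1|D) = P(D|F1)P(F1) / P(D)
= \frac{5}{12}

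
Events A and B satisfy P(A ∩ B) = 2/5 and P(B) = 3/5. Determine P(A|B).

P(A|B) = P(A ∩ B) / P(B)
= (2/5) / (3/5)
= 2/3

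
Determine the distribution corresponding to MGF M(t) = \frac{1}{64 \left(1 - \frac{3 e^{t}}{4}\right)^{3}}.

The MGF M(t) = \frac{1}{64 \left(1 - \frac{3 e^{t}}{4}\right)^{3}} is the standard form for the NegativeBinomial distribution.
Comparing with the known MGF formula identifies: NegBin(r=3, p=1/4), X = failures before r-th success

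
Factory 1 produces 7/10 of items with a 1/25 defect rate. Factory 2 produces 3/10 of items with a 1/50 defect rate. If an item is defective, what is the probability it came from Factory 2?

Using Bayes' theorem:
P(F1) = 7/10, P(D|F1) = 1/25
P(F2) = 3/10, P(D|F2) = 1/50
P(D) = P(D|F1)P(F1) + P(D|F2)P(F2)
     = \frac{17}{500}
P(F2|D) = P(D|F2)P(F2) / P(D)
= \frac{3}{17}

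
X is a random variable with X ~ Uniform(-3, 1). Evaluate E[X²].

Using the identity E[X²] = Var(X) + (E[X])²:
E[X] = -1
Var(X) = \frac{4}{3}
E[X²] = \frac{4}{3} + (-1)²
= \frac{7}{3}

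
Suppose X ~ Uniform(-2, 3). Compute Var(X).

For X ~ Uniform(-2, 3):
Var(X) = \frac{25}{12}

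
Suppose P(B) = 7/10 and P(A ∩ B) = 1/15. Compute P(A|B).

P(A|B) = P(A ∩ B) / P(B)
= (1/15) / (7/10)
= 2/21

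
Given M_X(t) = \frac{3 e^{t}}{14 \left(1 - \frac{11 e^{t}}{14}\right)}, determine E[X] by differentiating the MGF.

To find E[X], compute M^(1)(0):
M^(1)(t) = \frac{3 e^{t}}{14 \left(1 - \frac{11 e^{t}}{14}\right)} + \frac{33 e^{2 t}}{196 \left(1 - \frac{11 e^{t}}{14}\right)^{2}}
M^(1)(0) = \frac{14}{3}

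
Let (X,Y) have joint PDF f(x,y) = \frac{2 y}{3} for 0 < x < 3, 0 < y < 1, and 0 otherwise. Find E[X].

f_X(x) = ∫_0^1 \frac{2 y}{3} dy = \frac{1}{3}
E[X] = ∫_0^3 x × (\frac{1}{3}) dx = \frac{3}{2}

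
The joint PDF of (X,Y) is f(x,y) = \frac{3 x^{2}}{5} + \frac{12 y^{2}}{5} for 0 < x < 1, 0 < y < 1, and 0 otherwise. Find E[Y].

E[Y] = ∫_0^1 ∫_0^1 y × f(x,y) dx dy
= \frac{7}{10}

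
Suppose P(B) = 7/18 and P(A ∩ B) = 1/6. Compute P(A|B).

P(A|B) = P(A ∩ B) / P(B)
= (1/6) / (7/18)
= 3/7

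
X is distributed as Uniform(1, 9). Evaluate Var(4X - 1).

For X ~ Uniform(1, 9):
Var(X) = \frac{16}{3}
Var(4X - 1) = (4)² × Var(X) = 16 × \frac{16}{3} = \frac{256}{3}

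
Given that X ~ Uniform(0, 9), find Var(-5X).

For X ~ Uniform(0, 9):
Var(X) = \frac{27}{4}
Var(-5X) = (-5)² × Var(X) = 25 × \frac{27}{4} = \frac{675}{4}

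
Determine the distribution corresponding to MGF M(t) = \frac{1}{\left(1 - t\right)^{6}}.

The MGF M(t) = \frac{1}{\left(1 - t\right)^{6}} is the standard form for the Gamma distribution.
Comparing with the known MGF formula identifies: Gamma(shape α=6, rate β=1)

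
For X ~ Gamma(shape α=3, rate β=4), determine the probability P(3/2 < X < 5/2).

P(3/2 < X < 5/2) = ∫_{3/2}^{5/2} f(x) dx
where f(x) = 32 x^{2} e^{- 4 x}
= \frac{-61 + 25 e^{4}}{e^{10}}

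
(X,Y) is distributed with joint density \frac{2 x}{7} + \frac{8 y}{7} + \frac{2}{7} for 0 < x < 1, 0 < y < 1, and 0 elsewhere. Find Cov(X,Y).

E[XY] = ∫∫ xy × f(x,y) dx dy = \frac{13}{42}
E[X] = \frac{11}{21}
E[Y] = \frac{25}{42}
Cov(X,Y) = E[XY] - E[X]E[Y] = - \frac{1}{441}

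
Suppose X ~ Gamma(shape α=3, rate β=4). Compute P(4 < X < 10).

P(4 < X < 10) = ∫_{4}^{10} f(x) dx
where f(x) = 32 x^{2} e^{- 4 x}
= \frac{29 \left(-29 + 5 e^{24}\right)}{e^{40}}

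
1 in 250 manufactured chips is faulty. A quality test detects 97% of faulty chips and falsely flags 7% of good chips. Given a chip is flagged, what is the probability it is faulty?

Let D = the rare event, + = positive/flagged.
P(D) = 1/250
P(+|D) = 97/100
P(+|D') = 7/100
P(+) = P(+|D)P(D) + P(+|D')P(D')
     = \frac{97}{100} × \frac{1}{250} + \frac{7}{100} × \frac{249}{250}
     = \frac{46}{625}
P(D|+) = P(+|D)P(D)/P(+) = \frac{97}{1840}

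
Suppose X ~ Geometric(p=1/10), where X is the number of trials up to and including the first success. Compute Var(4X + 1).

For X ~ Geometric(p=1/10), where X is the number of trials up to and including the first success:
Var(X) = 90
Var(4X + 1) = (4)² × Var(X) = 16 × 90 = 1440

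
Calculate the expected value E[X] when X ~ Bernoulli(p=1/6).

For X ~ Bernoulli(p=1/6), the expected value is:
E[X] = \frac{1}{6}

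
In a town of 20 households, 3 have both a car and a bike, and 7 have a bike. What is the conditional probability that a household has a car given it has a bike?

P(A ∩ B) = 3/20
P(B) = 7/20
P(A|B) = P(A ∩ B) / P(B) = (3/20) / (7/20) = 3/7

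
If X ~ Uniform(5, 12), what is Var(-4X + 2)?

For X ~ Uniform(5, 12):
Var(X) = \frac{49}{12}
Var(-4X + 2) = (-4)² × Var(X) = 16 × \frac{49}{12} = \frac{196}{3}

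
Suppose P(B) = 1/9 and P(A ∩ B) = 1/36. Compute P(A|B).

P(A|B) = P(A ∩ B) / P(B)
= (1/36) / (1/9)
= 1/4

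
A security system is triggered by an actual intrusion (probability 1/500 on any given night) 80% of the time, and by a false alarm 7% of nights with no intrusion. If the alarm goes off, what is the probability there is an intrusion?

Let D = the rare event, + = positive/flagged.
P(D) = 1/500
P(+|D) = 80/100 = 4/5
P(+|D') = 7/100
P(+) = P(+|D)P(D) + P(+|D')P(D')
     = \frac{4}{5} × \frac{1}{500} + \frac{7}{100} × \frac{499}{500}
     = \frac{3573}{50000}
P(D|+) = P(+|D)P(D)/P(+) = \frac{80}{3573}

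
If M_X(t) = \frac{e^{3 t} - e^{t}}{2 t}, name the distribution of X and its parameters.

The MGF M(t) = \frac{e^{3 t} - e^{t}}{2 t} is the standard form for the Uniform distribution.
Comparing with the known MGF formula identifies: Uniform(1, 3)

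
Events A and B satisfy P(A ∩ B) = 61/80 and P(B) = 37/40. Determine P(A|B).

P(A|B) = P(A ∩ B) / P(B)
= (61/80) / (37/40)
= 61/74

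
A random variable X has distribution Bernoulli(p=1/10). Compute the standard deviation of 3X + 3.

For X ~ Bernoulli(p=1/10):
Var(X) = \frac{9}{100}
SD(X) = √(Var(X)) = √(\frac{9}{100}) = \frac{3}{10}
SD(3X + 3) = |3| × SD(X) = 3 × \frac{3}{10} = \frac{9}{10}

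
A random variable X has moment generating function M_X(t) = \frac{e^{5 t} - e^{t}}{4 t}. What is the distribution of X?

The MGF M(t) = \frac{e^{5 t} - e^{t}}{4 t} is the standard form for the Uniform distribution.
Comparing with the known MGF formula identifies: Uniform(1, 5)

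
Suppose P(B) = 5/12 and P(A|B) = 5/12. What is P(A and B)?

By definition, P(A|B) = P(A ∩ B) / P(B)
So P(A ∩ B) = P(A|B) × P(B)
= 5/12 × 5/12
= 25/144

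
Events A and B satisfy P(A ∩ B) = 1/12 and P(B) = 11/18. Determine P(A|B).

P(A|B) = P(A ∩ B) / P(B)
= (1/12) / (11/18)
= 3/22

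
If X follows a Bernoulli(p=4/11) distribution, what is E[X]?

For X ~ Bernoulli(p=4/11), the expected value is:
E[X] = \frac{4}{11}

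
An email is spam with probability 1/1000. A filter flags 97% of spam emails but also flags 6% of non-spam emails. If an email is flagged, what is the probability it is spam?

Let D = the rare event, + = positive/flagged.
P(D) = 1/1000
P(+|D) = 97/100
P(+|D') = 6/100 = 3/50
P(+) = P(+|D)P(D) + P(+|D')P(D')
     = \frac{97}{100} × \frac{1}{1000} + \frac{3}{50} × \frac{999}{1000}
     = \frac{6091}{100000}
P(D|+) = P(+|D)P(D)/P(+) = \frac{97}{6091}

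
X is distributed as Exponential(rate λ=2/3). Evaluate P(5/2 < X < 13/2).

P(5/2 < X < 13/2) = ∫_{5/2}^{13/2} f(x) dx
where f(x) = \frac{2 e^{- \frac{2 x}{3}}}{3}
= - \frac{1 - e^{\frac{8}{3}}}{e^{\frac{13}{3}}}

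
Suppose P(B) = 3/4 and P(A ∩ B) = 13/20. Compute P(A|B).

P(A|B) = P(A ∩ B) / P(B)
= (13/20) / (3/4)
= 13/15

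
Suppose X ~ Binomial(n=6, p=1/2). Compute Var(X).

For X ~ Binomial(n=6, p=1/2):
Var(X) = \frac{3}{2}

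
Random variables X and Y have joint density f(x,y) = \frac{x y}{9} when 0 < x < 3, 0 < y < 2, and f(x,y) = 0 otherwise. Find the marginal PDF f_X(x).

f_X(x) = ∫_0^2 f(x,y) dy
= ∫_0^2 \frac{x y}{9} dy
= \frac{2 x}{9} for 0 < x < 3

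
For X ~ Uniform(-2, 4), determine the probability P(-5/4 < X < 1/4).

P(-5/4 < X < 1/4) = ∫_{-5/4}^{1/4} f(x) dx
where f(x) = \frac{1}{6}
= \frac{1}{4}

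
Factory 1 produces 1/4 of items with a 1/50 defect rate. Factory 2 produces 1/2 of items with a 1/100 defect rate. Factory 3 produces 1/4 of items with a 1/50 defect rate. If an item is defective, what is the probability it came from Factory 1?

Using Bayes' theorem:
P(F1) = 1/4, P(D|F1) = 1/50
P(F2) = 1/2, P(D|F2) = 1/100
P(F3) = 1/4, P(D|F3) = 1/50
P(D) = P(D|F1)P(F1) + P(D|F2)P(F2) + P(D|F3)P(F3)
     = \frac{3}{200}
P(F1|D) = P(D|F1)P(F1) / P(D)
= \frac{1}{3}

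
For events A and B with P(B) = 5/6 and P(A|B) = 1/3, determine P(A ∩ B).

By definition, P(A|B) = P(A ∩ B) / P(B)
So P(A ∩ B) = P(A|B) × P(B)
= 1/3 × 5/6
= 5/18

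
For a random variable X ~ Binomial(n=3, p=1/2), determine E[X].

For X ~ Binomial(n=3, p=1/2), the expected value is:
E[X] = \frac{3}{2}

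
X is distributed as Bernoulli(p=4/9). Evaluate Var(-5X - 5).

For X ~ Bernoulli(p=4/9):
Var(X) = \frac{20}{81}
Var(-5X - 5) = (-5)² × Var(X) = 25 × \frac{20}{81} = \frac{500}{81}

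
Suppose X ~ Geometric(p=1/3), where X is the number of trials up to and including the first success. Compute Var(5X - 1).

For X ~ Geometric(p=1/3), where X is the number of trials up to and including the first success:
Var(X) = 6
Var(5X - 1) = (5)² × Var(X) = 25 × 6 = 150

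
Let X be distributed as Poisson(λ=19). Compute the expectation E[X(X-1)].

E[X(X-1)] = E[X² - X] = E[X²] - E[X]
E[X] = 19
E[X²] = Var(X) + (E[X])² = 19 + (19)² = 380
E[X(X-1)] = 380 - 19 = 361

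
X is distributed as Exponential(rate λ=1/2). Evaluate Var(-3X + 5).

For X ~ Exponential(rate λ=1/2):
Var(X) = 4
Var(-3X + 5) = (-3)² × Var(X) = 9 × 4 = 36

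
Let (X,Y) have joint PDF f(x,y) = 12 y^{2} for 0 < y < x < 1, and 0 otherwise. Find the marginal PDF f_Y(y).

f_Y(y) = ∫_y^1 12 y^{2} dx = 12 y^{2} \left(1 - y\right)
for 0 < y < 1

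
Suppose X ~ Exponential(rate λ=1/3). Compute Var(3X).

For X ~ Exponential(rate λ=1/3):
Var(X) = 9
Var(3X) = (3)² × Var(X) = 9 × 9 = 81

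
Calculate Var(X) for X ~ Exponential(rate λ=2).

For X ~ Exponential(rate λ=2):
Var(X) = \frac{1}{4}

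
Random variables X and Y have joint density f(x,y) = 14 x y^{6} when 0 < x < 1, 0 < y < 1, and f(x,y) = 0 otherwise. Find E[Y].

E[Y] = ∫_0^1 ∫_0^1 y × f(x,y) dx dy
= \frac{7}{8}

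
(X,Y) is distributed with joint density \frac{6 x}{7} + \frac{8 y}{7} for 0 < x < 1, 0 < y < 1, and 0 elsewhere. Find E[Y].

E[Y] = ∫_0^1 ∫_0^1 y × f(x,y) dx dy
= \frac{25}{42}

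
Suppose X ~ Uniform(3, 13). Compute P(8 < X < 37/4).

P(8 < X < 37/4) = ∫_{8}^{37/4} f(x) dx
where f(x) = \frac{1}{10}
= \frac{1}{8}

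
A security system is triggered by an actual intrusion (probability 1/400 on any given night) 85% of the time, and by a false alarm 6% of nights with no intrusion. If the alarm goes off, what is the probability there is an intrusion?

Let D = the rare event, + = positive/flagged.
P(D) = 1/400
P(+|D) = 85/100 = 17/20
P(+|D') = 6/100 = 3/50
P(+) = P(+|D)P(D) + P(+|D')P(D')
     = \frac{17}{20} × \frac{1}{400} + \frac{3}{50} × \frac{399}{400}
     = \frac{2479}{40000}
P(D|+) = P(+|D)P(D)/P(+) = \frac{85}{2479}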